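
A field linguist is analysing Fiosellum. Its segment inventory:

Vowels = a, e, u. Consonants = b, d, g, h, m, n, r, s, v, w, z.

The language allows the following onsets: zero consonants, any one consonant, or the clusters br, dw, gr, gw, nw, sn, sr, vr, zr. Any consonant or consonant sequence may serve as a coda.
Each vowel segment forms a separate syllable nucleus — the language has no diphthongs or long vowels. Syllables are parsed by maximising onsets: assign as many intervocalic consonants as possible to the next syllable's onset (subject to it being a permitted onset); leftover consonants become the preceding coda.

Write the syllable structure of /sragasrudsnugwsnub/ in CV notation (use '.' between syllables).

Vowels present: a, a, u, u, u; each is a nucleus, giving 5 syllables.
Between /a/ (V1) and /a/ (V2): /g/ → onset of the next syllable (single consonants are always licit onsets).
Between /a/ (V2) and /u/ (V3): cluster /sr/ — /sr/ is itself a permitted onset, so the whole cluster goes right; preceding coda = ∅.
Between /u/ (V3) and /u/ (V4): cluster /dsn/ — the longest permitted-onset suffix is /sn/; onset = /sn/, preceding coda = /d/.
Between /u/ (V4) and /u/ (V5): /gwsn/ splits as /gw/ + /sn/ (/sn/ is the longest suffix that is a licit onset).
Syllabification: sra.ga.srud.snugw.snub.
Mapping each syllable to C/V: /sra/ → CCV, /ga/ → CV, /srud/ → CCVC, /snugw/ → CCVCC, /snub/ → CCVC.

CCV.CV.CCVC.CCVCC.CCVC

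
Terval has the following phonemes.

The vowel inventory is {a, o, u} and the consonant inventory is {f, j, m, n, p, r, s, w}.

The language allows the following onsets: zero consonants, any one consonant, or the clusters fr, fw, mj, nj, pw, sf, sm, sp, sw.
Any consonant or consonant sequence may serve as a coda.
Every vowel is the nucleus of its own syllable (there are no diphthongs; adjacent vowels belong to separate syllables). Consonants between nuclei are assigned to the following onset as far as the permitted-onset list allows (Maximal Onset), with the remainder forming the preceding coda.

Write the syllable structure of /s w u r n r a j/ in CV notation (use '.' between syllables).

The vowels are u, a — 2 nuclei, so 2 syllables.
V1 /u/ – V2 /a/: /rnr/; trying suffixes from longest down, /r/ is the first permitted one, so coda /rn/ | onset /r/.
So the parse is swurn.raj.
Mapping each syllable to C/V: /swurn/ → CCVCC, /raj/ → CVC.

CCVCC.CVC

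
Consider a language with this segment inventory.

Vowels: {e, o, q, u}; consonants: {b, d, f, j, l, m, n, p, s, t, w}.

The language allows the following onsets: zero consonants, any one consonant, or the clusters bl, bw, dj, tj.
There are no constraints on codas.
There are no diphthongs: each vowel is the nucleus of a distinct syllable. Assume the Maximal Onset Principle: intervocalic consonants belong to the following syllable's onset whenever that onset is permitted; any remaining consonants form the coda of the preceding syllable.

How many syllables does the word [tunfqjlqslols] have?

4

Nuclei (vowels): u, q, q, o → 4 syllables.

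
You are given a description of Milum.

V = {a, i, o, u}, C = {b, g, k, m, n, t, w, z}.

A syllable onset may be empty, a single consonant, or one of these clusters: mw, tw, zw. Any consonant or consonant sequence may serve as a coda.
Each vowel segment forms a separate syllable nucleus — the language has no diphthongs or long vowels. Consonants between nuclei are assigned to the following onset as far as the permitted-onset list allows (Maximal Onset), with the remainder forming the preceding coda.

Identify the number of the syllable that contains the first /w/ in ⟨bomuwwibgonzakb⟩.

Vowels present: o, u, i, o, a; each is a nucleus, giving 5 syllables.
σ1/σ2 boundary: just /m/ — single C goes to the following onset.
σ2/σ3 boundary: /ww/ splits as /w/ + /w/ (/w/ is the longest suffix that is a licit onset).
σ3/σ4 boundary: cluster /bg/ — the longest permitted-onset suffix is /g/; onset = /g/, preceding coda = /b/.
σ4/σ5 boundary: cluster /nz/ — the longest permitted-onset suffix is /z/; onset = /z/, preceding coda = /n/.
So the parse is bo.muw.wib.gon.zakb.
The first /w/ is in the coda of syllable 2 (/muw/).

2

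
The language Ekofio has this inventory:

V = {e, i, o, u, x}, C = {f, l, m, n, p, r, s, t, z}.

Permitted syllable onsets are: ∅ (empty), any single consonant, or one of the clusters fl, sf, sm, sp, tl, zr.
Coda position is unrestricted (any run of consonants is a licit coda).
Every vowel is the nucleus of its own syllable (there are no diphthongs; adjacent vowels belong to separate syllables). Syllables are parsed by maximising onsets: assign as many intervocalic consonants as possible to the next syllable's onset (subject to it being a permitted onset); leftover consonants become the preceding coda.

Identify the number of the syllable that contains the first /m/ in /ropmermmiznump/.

The vowels are o, e, i, u — 4 nuclei, so 4 syllables.
V1 /o/ – V2 /e/: /pm/; trying suffixes from longest down, /m/ is the first permitted one, so coda /p/ | onset /m/.
V2 /e/ – V3 /i/: /rmm/; trying suffixes from longest down, /m/ is the first permitted one, so coda /rm/ | onset /m/.
V3 /i/ – V4 /u/: /zn/ splits as /z/ + /n/ (/n/ is the longest suffix that is a licit onset).
So the parse is rop.merm.miz.nump.
The first /m/ is in the onset of syllable 2 (/merm/).

2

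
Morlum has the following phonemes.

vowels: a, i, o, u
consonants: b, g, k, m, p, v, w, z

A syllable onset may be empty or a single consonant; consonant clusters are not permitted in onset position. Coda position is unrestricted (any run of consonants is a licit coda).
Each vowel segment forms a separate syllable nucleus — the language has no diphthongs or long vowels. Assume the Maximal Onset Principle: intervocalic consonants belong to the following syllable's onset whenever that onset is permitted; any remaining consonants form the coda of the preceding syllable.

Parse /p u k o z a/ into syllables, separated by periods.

Vowels present: u, o, a; each is a nucleus, giving 3 syllables.
/u…o/ gap (V1→V2): /k/ is a single consonant, so it becomes the next onset.
/o…a/ gap (V2→V3): /z/ → onset of the next syllable (single consonants are always licit onsets).

pu.ko.za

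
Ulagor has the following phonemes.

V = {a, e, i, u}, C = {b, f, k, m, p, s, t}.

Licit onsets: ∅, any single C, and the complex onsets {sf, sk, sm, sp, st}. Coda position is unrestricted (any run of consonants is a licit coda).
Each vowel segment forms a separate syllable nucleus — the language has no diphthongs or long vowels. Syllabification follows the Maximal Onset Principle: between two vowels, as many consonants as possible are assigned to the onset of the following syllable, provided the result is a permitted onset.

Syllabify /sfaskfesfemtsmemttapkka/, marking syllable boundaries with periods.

sfask.fe.sfemt.smemt.tapk.ka

Nuclei (vowels): a, e, e, e, a, a → 6 syllables.
Between /a/ (V1) and /e/ (V2): /skf/ — longest licit onset from the right is /f/, leaving /sk/ as coda.
Between /e/ (V2) and /e/ (V3): cluster /sf/ — /sf/ is itself a permitted onset, so the whole cluster goes right; preceding coda = ∅.
Between /e/ (V3) and /e/ (V4): /mtsm/; trying suffixes from longest down, /sm/ is the first permitted one, so coda /mt/ | onset /sm/.
Between /e/ (V4) and /a/ (V5): /mtt/ splits as /mt/ + /t/ (/t/ is the longest suffix that is a licit onset).
Between /a/ (V5) and /a/ (V6): /pkk/; trying suffixes from longest down, /k/ is the first permitted one, so coda /pk/ | onset /k/.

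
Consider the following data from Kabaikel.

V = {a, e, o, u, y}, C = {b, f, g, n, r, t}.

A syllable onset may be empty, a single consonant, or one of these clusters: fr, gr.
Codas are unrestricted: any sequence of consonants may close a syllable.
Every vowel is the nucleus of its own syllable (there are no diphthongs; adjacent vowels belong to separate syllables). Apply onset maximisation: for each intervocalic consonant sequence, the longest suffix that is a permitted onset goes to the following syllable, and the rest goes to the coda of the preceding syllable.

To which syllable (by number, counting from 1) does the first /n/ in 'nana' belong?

1

Nuclei (vowels): a, a → 2 syllables.
V1 /a/ – V2 /a/: /n/ → onset of the next syllable (single consonants are always licit onsets).
Result: na.na.
The first /n/ is in the onset of syllable 1 (/na/).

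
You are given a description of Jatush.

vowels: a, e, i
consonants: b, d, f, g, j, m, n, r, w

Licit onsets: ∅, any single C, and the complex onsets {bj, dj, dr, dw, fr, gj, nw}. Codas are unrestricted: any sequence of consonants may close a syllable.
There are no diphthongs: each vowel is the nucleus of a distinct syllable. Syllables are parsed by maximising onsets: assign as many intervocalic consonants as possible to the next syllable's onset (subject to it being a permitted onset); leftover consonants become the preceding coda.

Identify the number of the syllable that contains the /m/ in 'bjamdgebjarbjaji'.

Vowels present: a, e, a, a, i; each is a nucleus, giving 5 syllables.
σ1/σ2 boundary: /mdg/ — longest licit onset from the right is /g/, leaving /md/ as coda.
σ2/σ3 boundary: cluster /bj/ — /bj/ is itself a permitted onset, so the whole cluster goes right; preceding coda = ∅.
σ3/σ4 boundary: /rbj/ — longest licit onset from the right is /bj/, leaving /r/ as coda.
σ4/σ5 boundary: just /j/ — single C goes to the following onset.
Syllabification: bjamd.ge.bjar.bja.ji.
The /m/ is in the coda of syllable 1 (/bjamd/).

1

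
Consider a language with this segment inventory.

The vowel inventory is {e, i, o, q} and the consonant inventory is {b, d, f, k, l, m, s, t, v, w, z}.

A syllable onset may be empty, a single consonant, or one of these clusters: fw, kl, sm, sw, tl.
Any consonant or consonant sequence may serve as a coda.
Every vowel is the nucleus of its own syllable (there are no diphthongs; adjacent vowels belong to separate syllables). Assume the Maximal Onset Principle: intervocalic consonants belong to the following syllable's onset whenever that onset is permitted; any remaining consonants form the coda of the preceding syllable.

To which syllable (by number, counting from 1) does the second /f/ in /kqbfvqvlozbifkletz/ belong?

4

Vowels present: q, q, o, i, e; each is a nucleus, giving 5 syllables.
Between /q/ (V1) and /q/ (V2): /bfv/ splits as /bf/ + /v/ (/v/ is the longest suffix that is a licit onset).
Between /q/ (V2) and /o/ (V3): /vl/; trying suffixes from longest down, /l/ is the first permitted one, so coda /v/ | onset /l/.
Between /o/ (V3) and /i/ (V4): /zb/; trying suffixes from longest down, /b/ is the first permitted one, so coda /z/ | onset /b/.
Between /i/ (V4) and /e/ (V5): cluster /fkl/ — the longest permitted-onset suffix is /kl/; onset = /kl/, preceding coda = /f/.
Syllabification: kqbf.vqv.loz.bif.kletz.
The second /f/ is in the coda of syllable 4 (/bif/).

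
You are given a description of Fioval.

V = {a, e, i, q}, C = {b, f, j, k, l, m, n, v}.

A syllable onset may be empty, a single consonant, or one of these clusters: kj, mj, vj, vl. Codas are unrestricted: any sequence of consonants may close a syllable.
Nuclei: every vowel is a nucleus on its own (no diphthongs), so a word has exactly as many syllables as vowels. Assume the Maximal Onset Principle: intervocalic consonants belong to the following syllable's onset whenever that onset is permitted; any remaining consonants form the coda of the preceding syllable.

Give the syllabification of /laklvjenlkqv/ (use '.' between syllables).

lakl.vjenl.kqv

Vowels present: a, e, q; each is a nucleus, giving 3 syllables.
/a…e/ gap (V1→V2): cluster /klvj/ — the longest permitted-onset suffix is /vj/; onset = /vj/, preceding coda = /kl/.
/e…q/ gap (V2→V3): /nlk/ splits as /nl/ + /k/ (/k/ is the longest suffix that is a licit onset).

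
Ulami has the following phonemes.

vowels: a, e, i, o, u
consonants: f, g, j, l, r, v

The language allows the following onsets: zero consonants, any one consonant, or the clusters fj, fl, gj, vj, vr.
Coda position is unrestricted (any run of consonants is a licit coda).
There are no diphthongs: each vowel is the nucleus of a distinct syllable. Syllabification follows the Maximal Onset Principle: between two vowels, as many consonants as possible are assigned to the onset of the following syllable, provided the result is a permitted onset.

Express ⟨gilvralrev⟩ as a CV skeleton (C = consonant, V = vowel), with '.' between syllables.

CVC.CCVC.CVC

Nuclei (vowels): i, a, e → 3 syllables.
σ1/σ2 boundary: /lvr/ — longest licit onset from the right is /vr/, leaving /l/ as coda.
σ2/σ3 boundary: cluster /lr/ — the longest permitted-onset suffix is /r/; onset = /r/, preceding coda = /l/.
Result: gil.vral.rev.
Mapping each syllable to C/V: /gil/ → CVC, /vral/ → CCVC, /rev/ → CVC.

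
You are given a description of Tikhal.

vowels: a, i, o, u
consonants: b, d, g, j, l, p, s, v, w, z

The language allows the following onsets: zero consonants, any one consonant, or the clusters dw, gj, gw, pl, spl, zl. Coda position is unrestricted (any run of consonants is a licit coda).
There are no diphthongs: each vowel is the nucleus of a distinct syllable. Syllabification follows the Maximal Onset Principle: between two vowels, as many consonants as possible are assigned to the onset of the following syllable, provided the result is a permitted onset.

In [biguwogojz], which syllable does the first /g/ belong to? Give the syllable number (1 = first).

Vowels present: i, u, o, o; each is a nucleus, giving 4 syllables.
V1 /i/ – V2 /u/: just /g/ — single C goes to the following onset.
V2 /u/ – V3 /o/: /w/ is a single consonant, so it becomes the next onset.
V3 /o/ – V4 /o/: /g/ is a single consonant, so it becomes the next onset.
Result: bi.gu.wo.gojz.
The first /g/ is in the onset of syllable 2 (/gu/).

2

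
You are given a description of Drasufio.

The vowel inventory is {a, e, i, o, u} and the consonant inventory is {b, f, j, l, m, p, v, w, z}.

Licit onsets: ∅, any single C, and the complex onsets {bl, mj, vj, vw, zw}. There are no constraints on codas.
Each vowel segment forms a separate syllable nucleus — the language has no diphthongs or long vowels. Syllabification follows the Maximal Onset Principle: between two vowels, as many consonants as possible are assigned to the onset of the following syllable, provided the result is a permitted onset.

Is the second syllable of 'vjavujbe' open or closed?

closed

The vowels are a, u, e — 3 nuclei, so 3 syllables.
V1 /a/ – V2 /u/: /v/ is a single consonant, so it becomes the next onset.
V2 /u/ – V3 /e/: /jb/ splits as /j/ + /b/ (/b/ is the longest suffix that is a licit onset).
Result: vja.vuj.be.
Syllable 2 is /vuj/ with coda /j/, so it is closed.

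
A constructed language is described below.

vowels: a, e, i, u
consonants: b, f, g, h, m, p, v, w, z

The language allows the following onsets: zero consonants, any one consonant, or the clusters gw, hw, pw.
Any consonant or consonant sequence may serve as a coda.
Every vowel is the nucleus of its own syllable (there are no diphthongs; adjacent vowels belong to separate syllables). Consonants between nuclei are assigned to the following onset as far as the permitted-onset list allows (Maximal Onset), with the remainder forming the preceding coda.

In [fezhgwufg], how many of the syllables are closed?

The vowels are e, u — 2 nuclei, so 2 syllables.
σ1/σ2 boundary: /zhgw/ — longest licit onset from the right is /gw/, leaving /zh/ as coda.
So the parse is fezh.gwufg.
Classifying each syllable: /fezh/ (closed), /gwufg/ (closed).
Closed syllables: 2.

2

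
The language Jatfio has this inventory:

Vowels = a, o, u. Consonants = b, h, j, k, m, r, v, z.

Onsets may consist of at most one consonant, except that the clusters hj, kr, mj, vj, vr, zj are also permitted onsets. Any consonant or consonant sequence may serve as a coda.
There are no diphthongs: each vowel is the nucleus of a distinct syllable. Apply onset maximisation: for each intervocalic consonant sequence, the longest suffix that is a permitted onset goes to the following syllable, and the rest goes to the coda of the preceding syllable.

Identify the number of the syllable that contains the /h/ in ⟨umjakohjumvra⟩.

The vowels are u, a, o, u, a — 5 nuclei, so 5 syllables.
σ1/σ2 boundary: /mj/ is a licit onset in full, so it all attaches to the next syllable.
σ2/σ3 boundary: /k/ → onset of the next syllable (single consonants are always licit onsets).
σ3/σ4 boundary: /hj/ is a licit onset in full, so it all attaches to the next syllable.
σ4/σ5 boundary: /mvr/ splits as /m/ + /vr/ (/vr/ is the longest suffix that is a licit onset).
Syllabification: u.mja.ko.hjum.vra.
The /h/ is in the onset of syllable 4 (/hjum/).

4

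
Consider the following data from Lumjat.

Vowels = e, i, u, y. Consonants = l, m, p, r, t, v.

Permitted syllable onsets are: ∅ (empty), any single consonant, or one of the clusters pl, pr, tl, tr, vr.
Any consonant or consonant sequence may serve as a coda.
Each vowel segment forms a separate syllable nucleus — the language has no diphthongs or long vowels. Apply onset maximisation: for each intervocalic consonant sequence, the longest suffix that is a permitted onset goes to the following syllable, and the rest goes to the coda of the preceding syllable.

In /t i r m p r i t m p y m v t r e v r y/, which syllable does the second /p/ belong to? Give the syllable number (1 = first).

Nuclei (vowels): i, i, y, e, y → 5 syllables.
Between /i/ (V1) and /i/ (V2): /rmpr/; trying suffixes from longest down, /pr/ is the first permitted one, so coda /rm/ | onset /pr/.
Between /i/ (V2) and /y/ (V3): cluster /tmp/ — the longest permitted-onset suffix is /p/; onset = /p/, preceding coda = /tm/.
Between /y/ (V3) and /e/ (V4): /mvtr/ splits as /mv/ + /tr/ (/tr/ is the longest suffix that is a licit onset).
Between /e/ (V4) and /y/ (V5): /vr/ is a licit onset in full, so it all attaches to the next syllable.
Syllabification: tirm.pritm.pymv.tre.vry.
The second /p/ is in the onset of syllable 3 (/pymv/).

3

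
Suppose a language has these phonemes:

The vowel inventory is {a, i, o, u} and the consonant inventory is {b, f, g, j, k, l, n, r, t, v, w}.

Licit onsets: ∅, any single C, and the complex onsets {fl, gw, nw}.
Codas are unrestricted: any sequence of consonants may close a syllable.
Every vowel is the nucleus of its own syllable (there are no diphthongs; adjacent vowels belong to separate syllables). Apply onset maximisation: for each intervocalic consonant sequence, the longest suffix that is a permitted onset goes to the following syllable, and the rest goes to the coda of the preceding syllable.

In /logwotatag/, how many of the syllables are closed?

Nuclei (vowels): o, o, a, a → 4 syllables.
/o…o/ gap (V1→V2): cluster /gw/ — /gw/ is itself a permitted onset, so the whole cluster goes right; preceding coda = ∅.
/o…a/ gap (V2→V3): /t/ is a single consonant, so it becomes the next onset.
/a…a/ gap (V3→V4): just /t/ — single C goes to the following onset.
Putting it together: lo.gwo.ta.tag.
Classifying each syllable: /lo/ (open), /gwo/ (open), /ta/ (open), /tag/ (closed).
Closed syllables: 1.

1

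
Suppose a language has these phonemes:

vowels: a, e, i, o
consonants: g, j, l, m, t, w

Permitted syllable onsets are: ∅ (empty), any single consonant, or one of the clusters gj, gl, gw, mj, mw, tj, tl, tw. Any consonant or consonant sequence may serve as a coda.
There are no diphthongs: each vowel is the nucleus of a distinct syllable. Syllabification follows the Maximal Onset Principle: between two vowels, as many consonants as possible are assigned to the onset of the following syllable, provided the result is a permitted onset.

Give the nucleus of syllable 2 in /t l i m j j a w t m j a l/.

a

Nuclei (vowels): i, a, a → 3 syllables.
The second nucleus (vowel 2 from the left) is /a/.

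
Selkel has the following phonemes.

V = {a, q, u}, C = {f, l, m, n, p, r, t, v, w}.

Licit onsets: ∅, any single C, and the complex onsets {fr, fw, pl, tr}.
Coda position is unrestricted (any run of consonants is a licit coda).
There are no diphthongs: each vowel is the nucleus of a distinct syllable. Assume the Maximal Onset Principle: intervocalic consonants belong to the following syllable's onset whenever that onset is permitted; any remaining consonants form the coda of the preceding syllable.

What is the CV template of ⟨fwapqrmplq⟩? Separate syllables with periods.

CCV.CVCC.CCV

Nuclei (vowels): a, q, q → 3 syllables.
σ1/σ2 boundary: just /p/ — single C goes to the following onset.
σ2/σ3 boundary: /rmpl/ — longest licit onset from the right is /pl/, leaving /rm/ as coda.
Syllabification: fwa.pqrm.plq.
Mapping each syllable to C/V: /fwa/ → CCV, /pqrm/ → CVCC, /plq/ → CCV.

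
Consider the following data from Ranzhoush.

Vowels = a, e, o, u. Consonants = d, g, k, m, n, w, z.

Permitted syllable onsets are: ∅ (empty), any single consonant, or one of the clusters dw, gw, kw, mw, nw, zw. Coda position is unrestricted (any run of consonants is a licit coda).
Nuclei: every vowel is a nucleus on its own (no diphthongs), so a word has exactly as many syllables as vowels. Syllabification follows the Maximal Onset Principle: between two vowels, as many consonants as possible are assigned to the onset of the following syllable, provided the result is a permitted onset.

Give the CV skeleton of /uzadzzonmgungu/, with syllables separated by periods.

Nuclei (vowels): u, a, o, u, u → 5 syllables.
V1 /u/ – V2 /a/: just /z/ — single C goes to the following onset.
V2 /a/ – V3 /o/: /dzz/; trying suffixes from longest down, /z/ is the first permitted one, so coda /dz/ | onset /z/.
V3 /o/ – V4 /u/: cluster /nmg/ — the longest permitted-onset suffix is /g/; onset = /g/, preceding coda = /nm/.
V4 /u/ – V5 /u/: /ng/ — longest licit onset from the right is /g/, leaving /n/ as coda.
Result: u.zadz.zonm.gun.gu.
Mapping each syllable to C/V: /u/ → V, /zadz/ → CVCC, /zonm/ → CVCC, /gun/ → CVC, /gu/ → CV.

V.CVCC.CVCC.CVC.CV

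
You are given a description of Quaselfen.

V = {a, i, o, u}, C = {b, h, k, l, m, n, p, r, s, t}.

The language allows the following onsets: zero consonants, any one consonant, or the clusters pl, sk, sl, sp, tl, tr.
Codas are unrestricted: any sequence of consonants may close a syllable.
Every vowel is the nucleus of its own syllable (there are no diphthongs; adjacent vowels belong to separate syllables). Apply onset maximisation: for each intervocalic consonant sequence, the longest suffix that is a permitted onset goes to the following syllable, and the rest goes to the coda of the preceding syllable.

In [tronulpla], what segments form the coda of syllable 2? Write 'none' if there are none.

The vowels are o, u, a — 3 nuclei, so 3 syllables.
Between /o/ (V1) and /u/ (V2): /n/ → onset of the next syllable (single consonants are always licit onsets).
Between /u/ (V2) and /a/ (V3): cluster /lpl/ — the longest permitted-onset suffix is /pl/; onset = /pl/, preceding coda = /l/.
Putting it together: tro.nul.pla.
Syllable 2 is /nul/: onset /n/, nucleus /u/, coda /l/.

l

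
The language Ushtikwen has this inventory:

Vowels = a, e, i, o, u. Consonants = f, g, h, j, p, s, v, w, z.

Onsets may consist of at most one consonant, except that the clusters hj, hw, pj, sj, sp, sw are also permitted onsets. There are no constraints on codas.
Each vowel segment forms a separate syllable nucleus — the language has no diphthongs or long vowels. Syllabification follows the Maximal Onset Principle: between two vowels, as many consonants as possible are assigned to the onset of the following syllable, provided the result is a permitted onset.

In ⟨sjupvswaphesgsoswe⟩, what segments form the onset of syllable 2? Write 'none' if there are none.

Vowels present: u, a, e, o, e; each is a nucleus, giving 5 syllables.
/u…a/ gap (V1→V2): /pvsw/; trying suffixes from longest down, /sw/ is the first permitted one, so coda /pv/ | onset /sw/.
/a…e/ gap (V2→V3): /ph/; trying suffixes from longest down, /h/ is the first permitted one, so coda /p/ | onset /h/.
/e…o/ gap (V3→V4): /sgs/ — longest licit onset from the right is /s/, leaving /sg/ as coda.
/o…e/ gap (V4→V5): /sw/ — entire cluster is a permitted onset → onset /sw/, coda ∅.
Syllabification: sjupv.swap.hesg.so.swe.
Syllable 2 is /swap/: onset /sw/, nucleus /a/, coda /p/.

sw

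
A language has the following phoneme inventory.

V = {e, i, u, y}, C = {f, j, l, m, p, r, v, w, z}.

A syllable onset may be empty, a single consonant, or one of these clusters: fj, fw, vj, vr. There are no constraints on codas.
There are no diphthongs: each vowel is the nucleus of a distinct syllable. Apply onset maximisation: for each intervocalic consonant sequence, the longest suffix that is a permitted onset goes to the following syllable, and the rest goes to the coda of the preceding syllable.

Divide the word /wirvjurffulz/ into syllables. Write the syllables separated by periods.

The vowels are i, u, u — 3 nuclei, so 3 syllables.
Between /i/ (V1) and /u/ (V2): /rvj/ splits as /r/ + /vj/ (/vj/ is the longest suffix that is a licit onset).
Between /u/ (V2) and /u/ (V3): /rff/ splits as /rf/ + /f/ (/f/ is the longest suffix that is a licit onset).

wir.vjurf.fulz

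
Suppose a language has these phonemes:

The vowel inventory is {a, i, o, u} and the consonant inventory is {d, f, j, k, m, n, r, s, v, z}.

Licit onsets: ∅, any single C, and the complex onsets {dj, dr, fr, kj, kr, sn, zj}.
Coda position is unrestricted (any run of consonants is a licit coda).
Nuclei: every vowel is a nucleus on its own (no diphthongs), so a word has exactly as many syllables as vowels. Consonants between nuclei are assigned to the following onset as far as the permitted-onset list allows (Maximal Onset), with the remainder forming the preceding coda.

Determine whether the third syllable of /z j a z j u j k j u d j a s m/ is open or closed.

Nuclei (vowels): a, u, u, a → 4 syllables.
/a…u/ gap (V1→V2): cluster /zj/ — /zj/ is itself a permitted onset, so the whole cluster goes right; preceding coda = ∅.
/u…u/ gap (V2→V3): /jkj/ splits as /j/ + /kj/ (/kj/ is the longest suffix that is a licit onset).
/u…a/ gap (V3→V4): cluster /dj/ — /dj/ is itself a permitted onset, so the whole cluster goes right; preceding coda = ∅.
Syllabification: zja.zjuj.kju.djasm.
Syllable 3 is /kju/; it ends in its nucleus with no coda, so it is open.

open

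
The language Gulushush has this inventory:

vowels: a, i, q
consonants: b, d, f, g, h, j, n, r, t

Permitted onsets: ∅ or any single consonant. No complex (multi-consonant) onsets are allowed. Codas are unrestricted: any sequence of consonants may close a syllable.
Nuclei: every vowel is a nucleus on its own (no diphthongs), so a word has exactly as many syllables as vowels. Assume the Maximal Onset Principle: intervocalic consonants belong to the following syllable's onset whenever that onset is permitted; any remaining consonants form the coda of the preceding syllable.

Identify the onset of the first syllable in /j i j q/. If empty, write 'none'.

j

Nuclei (vowels): i, q → 2 syllables.
/i…q/ gap (V1→V2): just /j/ — single C goes to the following onset.
So the parse is ji.jq.
Syllable 1 is /ji/: onset /j/, nucleus /i/, coda ∅.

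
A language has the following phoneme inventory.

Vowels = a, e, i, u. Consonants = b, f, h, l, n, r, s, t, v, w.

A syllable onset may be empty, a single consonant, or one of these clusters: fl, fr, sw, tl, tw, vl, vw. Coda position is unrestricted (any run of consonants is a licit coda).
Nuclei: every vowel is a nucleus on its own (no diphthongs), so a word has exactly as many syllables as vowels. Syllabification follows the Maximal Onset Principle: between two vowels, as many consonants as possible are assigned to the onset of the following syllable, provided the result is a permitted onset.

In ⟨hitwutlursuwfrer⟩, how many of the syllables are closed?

3

Vowels present: i, u, u, u, e; each is a nucleus, giving 5 syllables.
Between /i/ (V1) and /u/ (V2): cluster /tw/ — /tw/ is itself a permitted onset, so the whole cluster goes right; preceding coda = ∅.
Between /u/ (V2) and /u/ (V3): /tl/ is a licit onset in full, so it all attaches to the next syllable.
Between /u/ (V3) and /u/ (V4): cluster /rs/ — the longest permitted-onset suffix is /s/; onset = /s/, preceding coda = /r/.
Between /u/ (V4) and /e/ (V5): /wfr/ splits as /w/ + /fr/ (/fr/ is the longest suffix that is a licit onset).
Syllabification: hi.twu.tlur.suw.frer.
Classifying each syllable: /hi/ (open), /twu/ (open), /tlur/ (closed), /suw/ (closed), /frer/ (closed).
Closed syllables: 3.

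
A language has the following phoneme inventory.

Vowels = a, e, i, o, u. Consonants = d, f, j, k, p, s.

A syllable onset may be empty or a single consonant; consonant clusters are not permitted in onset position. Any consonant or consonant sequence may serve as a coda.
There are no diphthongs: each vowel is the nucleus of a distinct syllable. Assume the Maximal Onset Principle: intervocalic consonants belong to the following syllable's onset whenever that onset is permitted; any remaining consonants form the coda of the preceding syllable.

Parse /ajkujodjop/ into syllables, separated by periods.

Vowels present: a, u, o, o; each is a nucleus, giving 4 syllables.
σ1/σ2 boundary: /jk/ splits as /j/ + /k/ (/k/ is the longest suffix that is a licit onset).
σ2/σ3 boundary: /j/ → onset of the next syllable (single consonants are always licit onsets).
σ3/σ4 boundary: /dj/ splits as /d/ + /j/ (/j/ is the longest suffix that is a licit onset).

aj.ku.jod.jop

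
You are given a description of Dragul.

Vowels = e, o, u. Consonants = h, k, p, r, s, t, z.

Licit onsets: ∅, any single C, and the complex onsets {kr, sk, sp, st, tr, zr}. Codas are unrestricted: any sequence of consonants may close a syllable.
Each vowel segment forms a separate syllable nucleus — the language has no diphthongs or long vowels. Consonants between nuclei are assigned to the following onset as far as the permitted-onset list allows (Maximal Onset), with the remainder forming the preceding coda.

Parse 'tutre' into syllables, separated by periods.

tu.tre

Nuclei (vowels): u, e → 2 syllables.
σ1/σ2 boundary: /tr/ is a licit onset in full, so it all attaches to the next syllable.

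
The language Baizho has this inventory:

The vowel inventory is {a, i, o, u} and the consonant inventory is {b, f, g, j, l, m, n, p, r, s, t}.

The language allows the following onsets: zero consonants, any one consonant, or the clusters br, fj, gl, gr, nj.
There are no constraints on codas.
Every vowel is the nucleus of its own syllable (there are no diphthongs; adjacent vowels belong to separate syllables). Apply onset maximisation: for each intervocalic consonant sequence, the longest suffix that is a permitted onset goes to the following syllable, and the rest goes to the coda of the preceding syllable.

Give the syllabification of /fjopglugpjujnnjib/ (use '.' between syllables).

fjop.glugp.jujn.njib

The vowels are o, u, u, i — 4 nuclei, so 4 syllables.
/o…u/ gap (V1→V2): /pgl/ splits as /p/ + /gl/ (/gl/ is the longest suffix that is a licit onset).
/u…u/ gap (V2→V3): /gpj/ splits as /gp/ + /j/ (/j/ is the longest suffix that is a licit onset).
/u…i/ gap (V3→V4): /jnnj/; trying suffixes from longest down, /nj/ is the first permitted one, so coda /jn/ | onset /nj/.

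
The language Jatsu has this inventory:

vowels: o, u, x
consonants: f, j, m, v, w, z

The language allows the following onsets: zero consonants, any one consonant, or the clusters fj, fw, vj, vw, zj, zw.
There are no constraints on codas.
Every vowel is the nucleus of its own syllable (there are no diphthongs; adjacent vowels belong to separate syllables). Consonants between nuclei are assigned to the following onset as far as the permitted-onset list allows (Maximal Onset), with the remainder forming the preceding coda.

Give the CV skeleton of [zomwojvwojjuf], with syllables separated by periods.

CVC.CVC.CCVC.CVC

Nuclei (vowels): o, o, o, u → 4 syllables.
σ1/σ2 boundary: cluster /mw/ — the longest permitted-onset suffix is /w/; onset = /w/, preceding coda = /m/.
σ2/σ3 boundary: /jvw/; trying suffixes from longest down, /vw/ is the first permitted one, so coda /j/ | onset /vw/.
σ3/σ4 boundary: /jj/ — longest licit onset from the right is /j/, leaving /j/ as coda.
So the parse is zom.woj.vwoj.juf.
Mapping each syllable to C/V: /zom/ → CVC, /woj/ → CVC, /vwoj/ → CCVC, /juf/ → CVC.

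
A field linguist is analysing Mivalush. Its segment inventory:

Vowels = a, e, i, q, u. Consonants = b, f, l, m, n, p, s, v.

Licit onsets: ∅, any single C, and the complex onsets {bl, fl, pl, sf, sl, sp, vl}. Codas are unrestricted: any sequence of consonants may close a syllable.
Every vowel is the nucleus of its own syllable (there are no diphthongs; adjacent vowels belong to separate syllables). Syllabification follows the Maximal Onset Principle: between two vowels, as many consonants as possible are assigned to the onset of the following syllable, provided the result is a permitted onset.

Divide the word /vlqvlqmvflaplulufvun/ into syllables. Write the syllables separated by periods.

vlq.vlqmv.fla.plu.luf.vun

Vowels present: q, q, a, u, u, u; each is a nucleus, giving 6 syllables.
σ1/σ2 boundary: /vl/ is a licit onset in full, so it all attaches to the next syllable.
σ2/σ3 boundary: /mvfl/ — longest licit onset from the right is /fl/, leaving /mv/ as coda.
σ3/σ4 boundary: /pl/ — entire cluster is a permitted onset → onset /pl/, coda ∅.
σ4/σ5 boundary: /l/ is a single consonant, so it becomes the next onset.
σ5/σ6 boundary: /fv/ — longest licit onset from the right is /v/, leaving /f/ as coda.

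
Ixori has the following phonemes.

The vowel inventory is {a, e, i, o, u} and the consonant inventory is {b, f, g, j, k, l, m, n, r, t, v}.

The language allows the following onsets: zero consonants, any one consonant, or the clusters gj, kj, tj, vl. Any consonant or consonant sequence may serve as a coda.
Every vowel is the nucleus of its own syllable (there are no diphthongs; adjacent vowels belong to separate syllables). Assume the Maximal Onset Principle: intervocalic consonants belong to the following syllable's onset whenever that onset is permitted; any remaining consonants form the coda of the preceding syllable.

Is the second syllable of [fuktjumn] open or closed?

Vowels present: u, u; each is a nucleus, giving 2 syllables.
/u…u/ gap (V1→V2): /ktj/ — longest licit onset from the right is /tj/, leaving /k/ as coda.
Syllabification: fuk.tjumn.
Syllable 2 is /tjumn/ with coda /mn/, so it is closed.

closed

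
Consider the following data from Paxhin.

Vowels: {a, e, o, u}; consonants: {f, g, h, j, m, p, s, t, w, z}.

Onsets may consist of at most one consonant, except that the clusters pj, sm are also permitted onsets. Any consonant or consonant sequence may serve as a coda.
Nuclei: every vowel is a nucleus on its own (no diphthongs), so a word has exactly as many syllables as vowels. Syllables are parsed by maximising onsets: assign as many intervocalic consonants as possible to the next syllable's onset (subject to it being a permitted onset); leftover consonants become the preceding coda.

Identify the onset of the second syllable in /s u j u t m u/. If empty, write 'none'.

Nuclei (vowels): u, u, u → 3 syllables.
σ1/σ2 boundary: /j/ → onset of the next syllable (single consonants are always licit onsets).
σ2/σ3 boundary: /tm/ — longest licit onset from the right is /m/, leaving /t/ as coda.
Syllabification: su.jut.mu.
Syllable 2 is /jut/: onset /j/, nucleus /u/, coda /t/.

j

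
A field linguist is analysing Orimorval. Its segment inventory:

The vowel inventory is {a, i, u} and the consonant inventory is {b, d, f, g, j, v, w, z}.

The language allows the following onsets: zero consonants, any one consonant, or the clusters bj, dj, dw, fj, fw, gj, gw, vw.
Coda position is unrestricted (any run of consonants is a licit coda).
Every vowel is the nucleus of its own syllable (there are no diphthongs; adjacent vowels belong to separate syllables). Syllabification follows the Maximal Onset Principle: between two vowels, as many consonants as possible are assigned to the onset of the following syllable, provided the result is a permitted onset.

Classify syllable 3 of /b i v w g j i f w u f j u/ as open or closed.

open

Nuclei (vowels): i, i, u, u → 4 syllables.
Between /i/ (V1) and /i/ (V2): /vwgj/ splits as /vw/ + /gj/ (/gj/ is the longest suffix that is a licit onset).
Between /i/ (V2) and /u/ (V3): /fw/ is a licit onset in full, so it all attaches to the next syllable.
Between /u/ (V3) and /u/ (V4): /fj/ is a licit onset in full, so it all attaches to the next syllable.
Putting it together: bivw.gji.fwu.fju.
Syllable 3 is /fwu/; it ends in its nucleus with no coda, so it is open.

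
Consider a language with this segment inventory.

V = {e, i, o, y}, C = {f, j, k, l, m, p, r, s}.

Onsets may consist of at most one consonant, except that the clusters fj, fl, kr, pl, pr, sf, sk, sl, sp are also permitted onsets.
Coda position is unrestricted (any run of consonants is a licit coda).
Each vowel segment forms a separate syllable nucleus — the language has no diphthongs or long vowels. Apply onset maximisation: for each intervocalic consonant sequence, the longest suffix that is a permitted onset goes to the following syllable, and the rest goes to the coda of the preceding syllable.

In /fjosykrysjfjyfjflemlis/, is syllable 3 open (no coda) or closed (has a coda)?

closed

Nuclei (vowels): o, y, y, y, e, i → 6 syllables.
Between /o/ (V1) and /y/ (V2): just /s/ — single C goes to the following onset.
Between /y/ (V2) and /y/ (V3): /kr/ is a licit onset in full, so it all attaches to the next syllable.
Between /y/ (V3) and /y/ (V4): /sjfj/ splits as /sj/ + /fj/ (/fj/ is the longest suffix that is a licit onset).
Between /y/ (V4) and /e/ (V5): /fjfl/ — longest licit onset from the right is /fl/, leaving /fj/ as coda.
Between /e/ (V5) and /i/ (V6): /ml/ splits as /m/ + /l/ (/l/ is the longest suffix that is a licit onset).
Result: fjo.sy.krysj.fjyfj.flem.lis.
Syllable 3 is /krysj/ with coda /sj/, so it is closed.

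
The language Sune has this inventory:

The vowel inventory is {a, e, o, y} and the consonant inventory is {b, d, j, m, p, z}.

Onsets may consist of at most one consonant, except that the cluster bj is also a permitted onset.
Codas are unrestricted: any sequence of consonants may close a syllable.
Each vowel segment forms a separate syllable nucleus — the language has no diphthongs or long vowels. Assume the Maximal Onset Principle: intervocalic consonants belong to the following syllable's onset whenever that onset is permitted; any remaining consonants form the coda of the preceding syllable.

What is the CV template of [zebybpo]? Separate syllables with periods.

CV.CVC.CV

The vowels are e, y, o — 3 nuclei, so 3 syllables.
Between /e/ (V1) and /y/ (V2): /b/ is a single consonant, so it becomes the next onset.
Between /y/ (V2) and /o/ (V3): /bp/; trying suffixes from longest down, /p/ is the first permitted one, so coda /b/ | onset /p/.
So the parse is ze.byb.po.
Mapping each syllable to C/V: /ze/ → CV, /byb/ → CVC, /po/ → CV.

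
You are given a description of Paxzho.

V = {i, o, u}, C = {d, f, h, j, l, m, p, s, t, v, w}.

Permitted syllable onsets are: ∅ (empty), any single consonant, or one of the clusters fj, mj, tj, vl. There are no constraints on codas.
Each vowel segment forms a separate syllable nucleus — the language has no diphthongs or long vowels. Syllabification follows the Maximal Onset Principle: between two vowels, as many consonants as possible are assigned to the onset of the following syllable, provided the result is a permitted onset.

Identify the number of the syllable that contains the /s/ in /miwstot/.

1

The vowels are i, o — 2 nuclei, so 2 syllables.
/i…o/ gap (V1→V2): cluster /wst/ — the longest permitted-onset suffix is /t/; onset = /t/, preceding coda = /ws/.
So the parse is miws.tot.
The /s/ is in the coda of syllable 1 (/miws/).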